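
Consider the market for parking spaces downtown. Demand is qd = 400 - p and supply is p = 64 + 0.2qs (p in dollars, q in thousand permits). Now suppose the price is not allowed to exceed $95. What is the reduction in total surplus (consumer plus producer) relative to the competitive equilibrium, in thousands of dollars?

Rearranging supply gives qs = 5p - 320. In a free market, 400 - p = 5p - 320 gives the equilibrium p* = 120, q* = 280.
Because the ceiling (95) lies below the market-clearing price, it is binding.
At p = 95: qd = 400 - 95 = 305 and qs = 5·95 - 320 = 155.
Quantity traded falls to 155. At q = 155 the demand price is 400 - 155 = 245 and the supply price is (320 + 155)/5 = 95.
Deadweight loss = ½ · (245 - 95) · (280 - 155) = ½ · 150 · 125 = 9375.

9375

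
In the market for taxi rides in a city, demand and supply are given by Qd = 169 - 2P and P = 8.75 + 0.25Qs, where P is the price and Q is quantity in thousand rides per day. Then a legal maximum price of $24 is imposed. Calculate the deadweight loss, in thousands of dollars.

600

Rearranging supply gives Qs = 4P - 35. In a free market, 169 - 2P = 4P - 35 gives the equilibrium P* = 34, Q* = 101.
Since 24 < 34, the ceiling is binding.
At P = 24: Qd = 169 - 2·24 = 121 and Qs = 4·24 - 35 = 61.
Quantity traded falls to 61. At Q = 61 the demand price is (169 - 61)/2 = 54 and the supply price is (35 + 61)/4 = 24.
Deadweight loss = ½ · (54 - 24) · (101 - 61) = ½ · 30 · 40 = 600.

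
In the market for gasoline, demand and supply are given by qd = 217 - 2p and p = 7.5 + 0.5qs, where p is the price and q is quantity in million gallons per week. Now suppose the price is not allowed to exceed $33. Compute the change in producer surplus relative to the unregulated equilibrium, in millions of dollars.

-1900

Rearranging supply gives qs = 2p - 15. Without the control the market clears where 217 - 2p = 2p - 15, i.e. p* = 58 and q* = 101.
Since 33 < 58, the ceiling is binding.
At p = 33: qd = 217 - 2·33 = 151 and qs = 2·33 - 15 = 51.
Producer surplus without the control is ½ · (58 - 7.5) · 101 = 2550.25.
With the ceiling, producers sell 51 units at 33, so PS = ½ · (33 - 7.5) · 51 = 650.25.
Change in producer surplus = 650.25 - 2550.25 = -1900.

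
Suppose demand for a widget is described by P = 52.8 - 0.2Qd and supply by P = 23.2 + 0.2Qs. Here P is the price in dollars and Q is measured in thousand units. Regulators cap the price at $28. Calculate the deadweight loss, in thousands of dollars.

Rearranging demand gives Qd = 264 - 5P; rearranging supply gives Qs = 5P - 116. Equilibrium: 264 - 5P = 5P - 116, so 380 = 10P and P* = 38, Q* = 74.
Because the ceiling (28) lies below the market-clearing price, it is binding.
At P = 28: Qd = 264 - 5·28 = 124 and Qs = 5·28 - 116 = 24.
Quantity traded falls to 24. At Q = 24 the demand price is (264 - 24)/5 = 48 and the supply price is (116 + 24)/5 = 28.
Deadweight loss = ½ · (48 - 28) · (74 - 24) = ½ · 20 · 50 = 500.

500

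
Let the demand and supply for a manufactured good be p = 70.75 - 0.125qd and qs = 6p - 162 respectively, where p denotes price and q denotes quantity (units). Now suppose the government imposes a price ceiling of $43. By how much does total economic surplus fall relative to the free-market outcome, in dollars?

425.25

Rearranging demand gives qd = 566 - 8p. Setting quantity demanded equal to quantity supplied, 566 - 8p = 6p - 162, gives p* = 52 and q* = 150.
The ceiling of 43 is below the equilibrium price 52, so it binds.
At p = 43: qd = 566 - 8·43 = 222 and qs = 6·43 - 162 = 96.
Quantity traded falls to 96. At q = 96 the demand price is (566 - 96)/8 = 58.75 and the supply price is (162 + 96)/6 = 43.
Deadweight loss = ½ · (58.75 - 43) · (150 - 96) = ½ · 15.75 · 54 = 425.25.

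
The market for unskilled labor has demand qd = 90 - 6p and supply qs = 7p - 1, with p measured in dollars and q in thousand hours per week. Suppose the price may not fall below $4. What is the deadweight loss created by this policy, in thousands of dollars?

0

Without the control the market clears where 90 - 6p = 7p - 1, i.e. p* = 7 and q* = 48.
Since 4 is below p* = 7, the floor does not bind and the free-market outcome prevails.
Since the control does not bind, no trades are prevented and deadweight loss is zero.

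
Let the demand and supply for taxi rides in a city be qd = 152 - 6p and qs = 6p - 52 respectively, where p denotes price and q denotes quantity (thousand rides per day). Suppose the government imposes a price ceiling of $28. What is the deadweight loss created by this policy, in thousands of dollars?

0

Without the control the market clears where 152 - 6p = 6p - 52, i.e. p* = 17 and q* = 50.
The ceiling of 28 is above the equilibrium price 17, so it is not binding; the market clears at p* = 17, q* = 50.
Since the control does not bind, no trades are prevented and deadweight loss is zero.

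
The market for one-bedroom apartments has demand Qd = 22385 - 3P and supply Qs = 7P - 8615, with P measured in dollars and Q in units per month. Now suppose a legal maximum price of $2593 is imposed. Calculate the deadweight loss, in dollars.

Equilibrium: 22385 - 3P = 7P - 8615, so 31000 = 10P and P* = 3100, Q* = 13085.
Since 2593 < 3100, the ceiling is binding.
At P = 2593: Qd = 22385 - 3·2593 = 14606 and Qs = 7·2593 - 8615 = 9536.
Quantity traded falls to 9536. At Q = 9536 the demand price is (22385 - 9536)/3 = 4283 and the supply price is (8615 + 9536)/7 = 2593.
Deadweight loss = ½ · (4283 - 2593) · (13085 - 9536) = ½ · 1690 · 3549 = 2998905.

2998905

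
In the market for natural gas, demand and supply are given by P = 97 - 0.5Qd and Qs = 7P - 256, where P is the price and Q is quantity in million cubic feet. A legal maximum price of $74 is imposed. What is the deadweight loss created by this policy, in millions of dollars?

0

Rearranging demand gives Qd = 194 - 2P. Setting quantity demanded equal to quantity supplied, 194 - 2P = 7P - 256, gives P* = 50 and Q* = 94.
The ceiling of 74 is above the equilibrium price 50, so it is not binding; the market clears at P* = 50, Q* = 94.
Since the control does not bind, no trades are prevented and deadweight loss is zero.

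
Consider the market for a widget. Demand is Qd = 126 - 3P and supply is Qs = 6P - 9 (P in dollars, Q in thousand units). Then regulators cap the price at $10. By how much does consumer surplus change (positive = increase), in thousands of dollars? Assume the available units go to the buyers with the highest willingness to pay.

Equilibrium: 126 - 3P = 6P - 9, so 135 = 9P and P* = 15, Q* = 81.
Because the ceiling (10) lies below the market-clearing price, it is binding.
At P = 10: Qd = 126 - 3·10 = 96 and Qs = 6·10 - 9 = 51.
Consumer surplus without the control is ½ · (42 - 15) · 81 = 1093.5.
With the ceiling, 51 units are sold at 10 (assume they go to the highest-value buyers). The demand price at Q = 51 is 25, so CS = ½ · [(42 - 10) + (25 - 10)] · 51 = 1198.5.
Change in consumer surplus = 1198.5 - 1093.5 = 105.

105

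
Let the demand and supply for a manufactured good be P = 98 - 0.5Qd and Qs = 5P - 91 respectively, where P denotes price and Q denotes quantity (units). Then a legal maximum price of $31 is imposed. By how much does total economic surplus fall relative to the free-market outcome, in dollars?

Rearranging demand gives Qd = 196 - 2P. Equilibrium: 196 - 2P = 5P - 91, so 287 = 7P and P* = 41, Q* = 114.
The ceiling of 31 is below the equilibrium price 41, so it binds.
At P = 31: Qd = 196 - 2·31 = 134 and Qs = 5·31 - 91 = 64.
Quantity traded falls to 64. At Q = 64 the demand price is (196 - 64)/2 = 66 and the supply price is (91 + 64)/5 = 31.
Deadweight loss = ½ · (66 - 31) · (114 - 64) = ½ · 35 · 50 = 875.

875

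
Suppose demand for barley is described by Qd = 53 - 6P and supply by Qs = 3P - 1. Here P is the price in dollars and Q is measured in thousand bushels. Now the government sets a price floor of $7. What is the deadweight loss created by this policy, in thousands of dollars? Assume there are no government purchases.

9

Without the control the market clears where 53 - 6P = 3P - 1, i.e. P* = 6 and Q* = 17.
Because the floor (7) lies above the market-clearing price, it is binding.
At P = 7: Qd = 53 - 6·7 = 11 and Qs = 3·7 - 1 = 20.
Quantity traded falls to 11. At Q = 11 the demand price is (53 - 11)/6 = 7 and the supply price is (1 + 11)/3 = 4.
Deadweight loss = ½ · (7 - 4) · (17 - 11) = ½ · 3 · 6 = 9.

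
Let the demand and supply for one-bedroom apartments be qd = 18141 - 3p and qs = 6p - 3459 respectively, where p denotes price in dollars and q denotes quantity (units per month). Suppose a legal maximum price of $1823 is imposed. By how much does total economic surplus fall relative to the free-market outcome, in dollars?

Setting quantity demanded equal to quantity supplied, 18141 - 3p = 6p - 3459, gives p* = 2400 and q* = 10941.
Because the ceiling (1823) lies below the market-clearing price, it is binding.
At p = 1823: qd = 18141 - 3·1823 = 12672 and qs = 6·1823 - 3459 = 7479.
Quantity traded falls to 7479. At q = 7479 the demand price is (18141 - 7479)/3 = 3554 and the supply price is (3459 + 7479)/6 = 1823.
Deadweight loss = ½ · (3554 - 1823) · (10941 - 7479) = ½ · 1731 · 3462 = 2996361.

2996361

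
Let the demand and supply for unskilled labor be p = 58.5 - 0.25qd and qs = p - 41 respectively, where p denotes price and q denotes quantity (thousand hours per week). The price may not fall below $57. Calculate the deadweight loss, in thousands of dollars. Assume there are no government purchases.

40

Rearranging demand gives qd = 234 - 4p. In a free market, 234 - 4p = p - 41 gives the equilibrium p* = 55, q* = 14.
Because the floor (57) lies above the market-clearing price, it is binding.
At p = 57: qd = 234 - 4·57 = 6 and qs = 57 - 41 = 16.
Quantity traded falls to 6. At q = 6 the demand price is (234 - 6)/4 = 57 and the supply price is 41 + 6 = 47.
Deadweight loss = ½ · (57 - 47) · (14 - 6) = ½ · 10 · 8 = 40.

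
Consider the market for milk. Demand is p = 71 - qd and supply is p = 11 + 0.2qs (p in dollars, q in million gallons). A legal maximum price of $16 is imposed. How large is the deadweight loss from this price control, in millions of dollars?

375

Rearranging demand gives qd = 71 - p; rearranging supply gives qs = 5p - 55. Without the control the market clears where 71 - p = 5p - 55, i.e. p* = 21 and q* = 50.
Since 16 < 21, the ceiling is binding.
At p = 16: qd = 71 - 16 = 55 and qs = 5·16 - 55 = 25.
Quantity traded falls to 25. At q = 25 the demand price is 71 - 25 = 46 and the supply price is (55 + 25)/5 = 16.
Deadweight loss = ½ · (46 - 16) · (50 - 25) = ½ · 30 · 25 = 375.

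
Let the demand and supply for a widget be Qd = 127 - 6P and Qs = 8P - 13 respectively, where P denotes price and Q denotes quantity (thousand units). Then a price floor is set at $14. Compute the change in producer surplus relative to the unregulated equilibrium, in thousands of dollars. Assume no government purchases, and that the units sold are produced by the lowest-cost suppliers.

136

Setting quantity demanded equal to quantity supplied, 127 - 6P = 8P - 13, gives P* = 10 and Q* = 67.
Because the floor (14) lies above the market-clearing price, it is binding.
At P = 14: Qd = 127 - 6·14 = 43 and Qs = 8·14 - 13 = 99.
Producer surplus without the control is ½ · (10 - 1.625) · 67 = 280.5625.
With the floor, 43 units are sold at 14. The supply price at Q = 43 is 7, so PS = ½ · [(14 - 1.625) + (14 - 7)] · 43 = 416.5625.
Change in producer surplus = 416.5625 - 280.5625 = 136.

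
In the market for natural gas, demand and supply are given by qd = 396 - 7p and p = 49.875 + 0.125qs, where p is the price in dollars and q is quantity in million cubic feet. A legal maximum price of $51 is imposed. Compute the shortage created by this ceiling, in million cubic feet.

Rearranging supply gives qs = 8p - 399. Without the control the market clears where 396 - 7p = 8p - 399, i.e. p* = 53 and q* = 25.
Because the ceiling (51) lies below the market-clearing price, it is binding.
At p = 51: qd = 396 - 7·51 = 39 and qs = 8·51 - 399 = 9.
Shortage = qd - qs = 39 - 9 = 30.

30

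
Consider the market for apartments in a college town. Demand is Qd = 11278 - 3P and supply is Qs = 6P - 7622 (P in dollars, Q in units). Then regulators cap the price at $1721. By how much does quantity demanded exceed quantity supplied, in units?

3411

In a free market, 11278 - 3P = 6P - 7622 gives the equilibrium P* = 2100, Q* = 4978.
The ceiling of 1721 is below the equilibrium price 2100, so it binds.
At P = 1721: Qd = 11278 - 3·1721 = 6115 and Qs = 6·1721 - 7622 = 2704.
Shortage = Qd - Qs = 6115 - 2704 = 3411.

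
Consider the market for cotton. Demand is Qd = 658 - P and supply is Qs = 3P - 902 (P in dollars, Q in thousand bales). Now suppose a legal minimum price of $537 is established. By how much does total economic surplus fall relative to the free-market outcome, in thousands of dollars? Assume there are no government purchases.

Without the control the market clears where 658 - P = 3P - 902, i.e. P* = 390 and Q* = 268.
Since 537 > 390, the floor is binding.
At P = 537: Qd = 658 - 537 = 121 and Qs = 3·537 - 902 = 709.
Quantity traded falls to 121. At Q = 121 the demand price is 658 - 121 = 537 and the supply price is (902 + 121)/3 = 341.
Deadweight loss = ½ · (537 - 341) · (268 - 121) = ½ · 196 · 147 = 14406.

14406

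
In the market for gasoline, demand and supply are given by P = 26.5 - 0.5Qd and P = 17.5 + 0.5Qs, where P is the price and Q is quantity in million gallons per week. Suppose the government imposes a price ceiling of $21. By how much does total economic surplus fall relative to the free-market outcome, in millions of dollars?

2

Rearranging demand gives Qd = 53 - 2P; rearranging supply gives Qs = 2P - 35. Setting quantity demanded equal to quantity supplied, 53 - 2P = 2P - 35, gives P* = 22 and Q* = 9.
The ceiling of 21 is below the equilibrium price 22, so it binds.
At P = 21: Qd = 53 - 2·21 = 11 and Qs = 2·21 - 35 = 7.
Quantity traded falls to 7. At Q = 7 the demand price is (53 - 7)/2 = 23 and the supply price is (35 + 7)/2 = 21.
Deadweight loss = ½ · (23 - 21) · (9 - 7) = ½ · 2 · 2 = 2.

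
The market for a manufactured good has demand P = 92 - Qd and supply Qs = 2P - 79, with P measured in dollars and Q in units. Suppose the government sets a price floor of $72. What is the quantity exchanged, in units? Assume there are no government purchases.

Rearranging demand gives Qd = 92 - P. Without the control the market clears where 92 - P = 2P - 79, i.e. P* = 57 and Q* = 35.
The floor of 72 is above the equilibrium price 57, so it binds.
At P = 72: Qd = 92 - 72 = 20 and Qs = 2·72 - 79 = 65.
The quantity actually transacted is the short side, demand: 20.

20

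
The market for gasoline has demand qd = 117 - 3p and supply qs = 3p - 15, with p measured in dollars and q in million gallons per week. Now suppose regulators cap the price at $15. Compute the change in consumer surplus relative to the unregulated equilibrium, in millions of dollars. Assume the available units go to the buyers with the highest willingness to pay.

In a free market, 117 - 3p = 3p - 15 gives the equilibrium p* = 22, q* = 51.
The ceiling of 15 is below the equilibrium price 22, so it binds.
At p = 15: qd = 117 - 3·15 = 72 and qs = 3·15 - 15 = 30.
Consumer surplus without the control is ½ · (39 - 22) · 51 = 433.5.
With the ceiling, 30 units are sold at 15 (assume they go to the highest-value buyers). The demand price at q = 30 is 29, so CS = ½ · [(39 - 15) + (29 - 15)] · 30 = 570.
Change in consumer surplus = 570 - 433.5 = 136.5.

136.5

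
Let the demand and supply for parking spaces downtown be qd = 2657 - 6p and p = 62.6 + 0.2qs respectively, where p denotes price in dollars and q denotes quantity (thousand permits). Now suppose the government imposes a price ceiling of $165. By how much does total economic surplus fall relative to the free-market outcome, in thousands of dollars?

Rearranging supply gives qs = 5p - 313. In a free market, 2657 - 6p = 5p - 313 gives the equilibrium p* = 270, q* = 1037.
Because the ceiling (165) lies below the market-clearing price, it is binding.
At p = 165: qd = 2657 - 6·165 = 1667 and qs = 5·165 - 313 = 512.
Quantity traded falls to 512. At q = 512 the demand price is (2657 - 512)/6 = 357.5 and the supply price is (313 + 512)/5 = 165.
Deadweight loss = ½ · (357.5 - 165) · (1037 - 512) = ½ · 192.5 · 525 = 50531.25.

50531.25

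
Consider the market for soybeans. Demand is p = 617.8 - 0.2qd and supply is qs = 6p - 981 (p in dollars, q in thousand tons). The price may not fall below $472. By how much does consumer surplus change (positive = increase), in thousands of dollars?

-100368

Rearranging demand gives qd = 3089 - 5p. In a free market, 3089 - 5p = 6p - 981 gives the equilibrium p* = 370, q* = 1239.
The floor of 472 is above the equilibrium price 370, so it binds.
At p = 472: qd = 3089 - 5·472 = 729 and qs = 6·472 - 981 = 1851.
Consumer surplus without the control is ½ · (617.8 - 370) · 1239 = 153512.1.
With the floor, consumers buy 729 units at 472, so CS = ½ · (617.8 - 472) · 729 = 53144.1.
Change in consumer surplus = 53144.1 - 153512.1 = -100368.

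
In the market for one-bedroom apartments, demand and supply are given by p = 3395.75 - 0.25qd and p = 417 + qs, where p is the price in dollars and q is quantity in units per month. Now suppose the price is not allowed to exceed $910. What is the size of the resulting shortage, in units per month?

9450

Rearranging demand gives qd = 13583 - 4p; rearranging supply gives qs = p - 417. In a free market, 13583 - 4p = p - 417 gives the equilibrium p* = 2800, q* = 2383.
The ceiling of 910 is below the equilibrium price 2800, so it binds.
At p = 910: qd = 13583 - 4·910 = 9943 and qs = 910 - 417 = 493.
Shortage = qd - qs = 9943 - 493 = 9450.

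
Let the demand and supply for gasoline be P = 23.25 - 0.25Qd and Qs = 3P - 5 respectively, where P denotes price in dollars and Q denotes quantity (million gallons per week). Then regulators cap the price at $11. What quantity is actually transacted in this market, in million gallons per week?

28

Rearranging demand gives Qd = 93 - 4P. Without the control the market clears where 93 - 4P = 3P - 5, i.e. P* = 14 and Q* = 37.
Because the ceiling (11) lies below the market-clearing price, it is binding.
At P = 11: Qd = 93 - 4·11 = 49 and Qs = 3·11 - 5 = 28.
The quantity actually transacted is the short side, supply: 28.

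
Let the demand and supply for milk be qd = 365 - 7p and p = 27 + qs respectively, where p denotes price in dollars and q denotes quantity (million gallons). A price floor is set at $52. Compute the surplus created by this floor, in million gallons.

Rearranging supply gives qs = p - 27. Setting quantity demanded equal to quantity supplied, 365 - 7p = p - 27, gives p* = 49 and q* = 22.
Because the floor (52) lies above the market-clearing price, it is binding.
At p = 52: qd = 365 - 7·52 = 1 and qs = 52 - 27 = 25.
Surplus = qs - qd = 25 - 1 = 24.

24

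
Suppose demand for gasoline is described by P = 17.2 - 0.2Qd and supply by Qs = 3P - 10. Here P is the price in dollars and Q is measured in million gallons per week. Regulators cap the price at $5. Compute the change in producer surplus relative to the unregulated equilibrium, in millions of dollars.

Rearranging demand gives Qd = 86 - 5P. Without the control the market clears where 86 - 5P = 3P - 10, i.e. P* = 12 and Q* = 26.
Since 5 < 12, the ceiling is binding.
At P = 5: Qd = 86 - 5·5 = 61 and Qs = 3·5 - 10 = 5.
Producer surplus without the control is ½ · (12 - 10/3) · 26 = 338/3.
With the ceiling, producers sell 5 units at 5, so PS = ½ · (5 - 10/3) · 5 = 25/6.
Change in producer surplus = 25/6 - 338/3 = -108.5.

-108.5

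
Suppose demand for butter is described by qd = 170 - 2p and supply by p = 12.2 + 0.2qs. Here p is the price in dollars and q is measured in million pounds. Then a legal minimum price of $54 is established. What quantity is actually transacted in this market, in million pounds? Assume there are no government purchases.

Rearranging supply gives qs = 5p - 61. Without the control the market clears where 170 - 2p = 5p - 61, i.e. p* = 33 and q* = 104.
Because the floor (54) lies above the market-clearing price, it is binding.
At p = 54: qd = 170 - 2·54 = 62 and qs = 5·54 - 61 = 209.
The quantity actually transacted is the short side, demand: 62.

62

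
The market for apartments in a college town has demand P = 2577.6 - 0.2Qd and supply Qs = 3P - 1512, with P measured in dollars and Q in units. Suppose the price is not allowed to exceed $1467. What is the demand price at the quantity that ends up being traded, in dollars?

Rearranging demand gives Qd = 12888 - 5P. Without the control the market clears where 12888 - 5P = 3P - 1512, i.e. P* = 1800 and Q* = 3888.
Because the ceiling (1467) lies below the market-clearing price, it is binding.
At P = 1467: Qd = 12888 - 5·1467 = 5553 and Qs = 3·1467 - 1512 = 2889.
Only 2889 units reach the market. On the demand curve, the marginal buyer's willingness to pay at Q = 2889 is (12888 - 2889)/5 = 1999.8.

1999.8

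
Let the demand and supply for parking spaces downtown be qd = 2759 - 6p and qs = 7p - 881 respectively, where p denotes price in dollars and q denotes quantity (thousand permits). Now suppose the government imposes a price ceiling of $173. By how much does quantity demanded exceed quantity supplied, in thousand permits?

1391

Setting quantity demanded equal to quantity supplied, 2759 - 6p = 7p - 881, gives p* = 280 and q* = 1079.
The ceiling of 173 is below the equilibrium price 280, so it binds.
At p = 173: qd = 2759 - 6·173 = 1721 and qs = 7·173 - 881 = 330.
Shortage = qd - qs = 1721 - 330 = 1391.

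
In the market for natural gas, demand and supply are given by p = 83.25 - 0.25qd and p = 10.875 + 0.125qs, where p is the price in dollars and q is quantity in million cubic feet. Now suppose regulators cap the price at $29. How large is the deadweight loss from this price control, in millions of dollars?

432

Rearranging demand gives qd = 333 - 4p; rearranging supply gives qs = 8p - 87. In a free market, 333 - 4p = 8p - 87 gives the equilibrium p* = 35, q* = 193.
Because the ceiling (29) lies below the market-clearing price, it is binding.
At p = 29: qd = 333 - 4·29 = 217 and qs = 8·29 - 87 = 145.
Quantity traded falls to 145. At q = 145 the demand price is (333 - 145)/4 = 47 and the supply price is (87 + 145)/8 = 29.
Deadweight loss = ½ · (47 - 29) · (193 - 145) = ½ · 18 · 48 = 432.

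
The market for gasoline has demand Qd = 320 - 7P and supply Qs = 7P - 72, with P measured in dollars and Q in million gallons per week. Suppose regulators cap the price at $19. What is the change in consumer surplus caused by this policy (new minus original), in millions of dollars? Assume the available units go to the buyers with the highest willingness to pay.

Without the control the market clears where 320 - 7P = 7P - 72, i.e. P* = 28 and Q* = 124.
Because the ceiling (19) lies below the market-clearing price, it is binding.
At P = 19: Qd = 320 - 7·19 = 187 and Qs = 7·19 - 72 = 61.
Consumer surplus without the control is ½ · (320/7 - 28) · 124 = 7688/7.
With the ceiling, 61 units are sold at 19 (assume they go to the highest-value buyers). The demand price at Q = 61 is 37, so CS = ½ · [(320/7 - 19) + (37 - 19)] · 61 = 19093/14.
Change in consumer surplus = 19093/14 - 7688/7 = 265.5.

265.5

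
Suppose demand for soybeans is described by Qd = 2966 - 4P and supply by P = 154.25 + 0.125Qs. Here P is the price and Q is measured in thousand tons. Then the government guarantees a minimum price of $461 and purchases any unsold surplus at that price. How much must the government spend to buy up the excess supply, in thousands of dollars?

614052

Rearranging supply gives Qs = 8P - 1234. Without the control the market clears where 2966 - 4P = 8P - 1234, i.e. P* = 350 and Q* = 1566.
The floor of 461 is above the equilibrium price 350, so it binds.
At P = 461: Qd = 2966 - 4·461 = 1122 and Qs = 8·461 - 1234 = 2454.
Surplus = Qs - Qd = 1332.
Government expenditure = surplus × support price = 1332 × 461 = 614052.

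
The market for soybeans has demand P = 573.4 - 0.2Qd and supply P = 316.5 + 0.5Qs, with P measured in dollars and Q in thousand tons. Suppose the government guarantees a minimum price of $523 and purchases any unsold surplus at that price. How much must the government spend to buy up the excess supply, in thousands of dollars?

84203

Rearranging demand gives Qd = 2867 - 5P; rearranging supply gives Qs = 2P - 633. Without the control the market clears where 2867 - 5P = 2P - 633, i.e. P* = 500 and Q* = 367.
The floor of 523 is above the equilibrium price 500, so it binds.
At P = 523: Qd = 2867 - 5·523 = 252 and Qs = 2·523 - 633 = 413.
Surplus = Qs - Qd = 161.
Government expenditure = surplus × support price = 161 × 523 = 84203.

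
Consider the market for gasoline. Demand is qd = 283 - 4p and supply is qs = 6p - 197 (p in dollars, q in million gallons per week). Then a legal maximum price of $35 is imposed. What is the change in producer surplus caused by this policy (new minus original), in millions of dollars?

-676

In a free market, 283 - 4p = 6p - 197 gives the equilibrium p* = 48, q* = 91.
The ceiling of 35 is below the equilibrium price 48, so it binds.
At p = 35: qd = 283 - 4·35 = 143 and qs = 6·35 - 197 = 13.
Producer surplus without the control is ½ · (48 - 197/6) · 91 = 8281/12.
With the ceiling, producers sell 13 units at 35, so PS = ½ · (35 - 197/6) · 13 = 169/12.
Change in producer surplus = 169/12 - 8281/12 = -676.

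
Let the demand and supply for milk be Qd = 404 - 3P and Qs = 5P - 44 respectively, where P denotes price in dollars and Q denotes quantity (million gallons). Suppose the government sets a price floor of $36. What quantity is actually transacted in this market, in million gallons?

Without the control the market clears where 404 - 3P = 5P - 44, i.e. P* = 56 and Q* = 236.
Since 36 is below P* = 56, the floor does not bind and the free-market outcome prevails.

236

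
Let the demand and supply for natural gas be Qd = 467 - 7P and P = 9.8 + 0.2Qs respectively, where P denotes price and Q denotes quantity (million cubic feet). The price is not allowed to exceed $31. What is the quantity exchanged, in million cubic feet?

Rearranging supply gives Qs = 5P - 49. Equilibrium: 467 - 7P = 5P - 49, so 516 = 12P and P* = 43, Q* = 166.
The ceiling of 31 is below the equilibrium price 43, so it binds.
At P = 31: Qd = 467 - 7·31 = 250 and Qs = 5·31 - 49 = 106.
The quantity actually transacted is the short side, supply: 106.

106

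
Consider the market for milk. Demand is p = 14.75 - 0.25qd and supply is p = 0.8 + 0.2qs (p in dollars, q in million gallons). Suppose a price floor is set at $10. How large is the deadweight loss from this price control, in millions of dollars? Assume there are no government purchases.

Rearranging demand gives qd = 59 - 4p; rearranging supply gives qs = 5p - 4. Equilibrium: 59 - 4p = 5p - 4, so 63 = 9p and p* = 7, q* = 31.
The floor of 10 is above the equilibrium price 7, so it binds.
At p = 10: qd = 59 - 4·10 = 19 and qs = 5·10 - 4 = 46.
Quantity traded falls to 19. At q = 19 the demand price is (59 - 19)/4 = 10 and the supply price is (4 + 19)/5 = 4.6.
Deadweight loss = ½ · (10 - 4.6) · (31 - 19) = ½ · 5.4 · 12 = 32.4.

32.4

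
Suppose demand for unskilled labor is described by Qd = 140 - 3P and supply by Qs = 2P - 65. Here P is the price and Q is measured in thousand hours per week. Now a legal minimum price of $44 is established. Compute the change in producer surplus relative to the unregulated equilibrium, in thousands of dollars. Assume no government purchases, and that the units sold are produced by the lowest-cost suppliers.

3.75

Without the control the market clears where 140 - 3P = 2P - 65, i.e. P* = 41 and Q* = 17.
Because the floor (44) lies above the market-clearing price, it is binding.
At P = 44: Qd = 140 - 3·44 = 8 and Qs = 2·44 - 65 = 23.
Producer surplus without the control is ½ · (41 - 32.5) · 17 = 72.25.
With the floor, 8 units are sold at 44. The supply price at Q = 8 is 36.5, so PS = ½ · [(44 - 32.5) + (44 - 36.5)] · 8 = 76.
Change in producer surplus = 76 - 72.25 = 3.75.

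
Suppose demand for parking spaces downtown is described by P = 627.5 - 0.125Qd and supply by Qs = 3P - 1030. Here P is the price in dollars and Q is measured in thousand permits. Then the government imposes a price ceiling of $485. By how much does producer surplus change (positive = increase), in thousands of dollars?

-33962.5

Rearranging demand gives Qd = 5020 - 8P. Setting quantity demanded equal to quantity supplied, 5020 - 8P = 3P - 1030, gives P* = 550 and Q* = 620.
Because the ceiling (485) lies below the market-clearing price, it is binding.
At P = 485: Qd = 5020 - 8·485 = 1140 and Qs = 3·485 - 1030 = 425.
Producer surplus without the control is ½ · (550 - 1030/3) · 620 = 192200/3.
With the ceiling, producers sell 425 units at 485, so PS = ½ · (485 - 1030/3) · 425 = 180625/6.
Change in producer surplus = 180625/6 - 192200/3 = -33962.5.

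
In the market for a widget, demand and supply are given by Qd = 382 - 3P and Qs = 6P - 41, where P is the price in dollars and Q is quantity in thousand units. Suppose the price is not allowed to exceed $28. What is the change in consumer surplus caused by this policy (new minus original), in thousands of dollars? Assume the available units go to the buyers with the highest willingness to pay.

In a free market, 382 - 3P = 6P - 41 gives the equilibrium P* = 47, Q* = 241.
Since 28 < 47, the ceiling is binding.
At P = 28: Qd = 382 - 3·28 = 298 and Qs = 6·28 - 41 = 127.
Consumer surplus without the control is ½ · (382/3 - 47) · 241 = 58081/6.
With the ceiling, 127 units are sold at 28 (assume they go to the highest-value buyers). The demand price at Q = 127 is 85, so CS = ½ · [(382/3 - 28) + (85 - 28)] · 127 = 59563/6.
Change in consumer surplus = 59563/6 - 58081/6 = 247.

247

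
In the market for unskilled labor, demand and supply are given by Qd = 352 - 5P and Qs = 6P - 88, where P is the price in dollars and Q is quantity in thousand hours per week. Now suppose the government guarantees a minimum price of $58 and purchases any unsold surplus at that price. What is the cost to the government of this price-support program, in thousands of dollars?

11484

In a free market, 352 - 5P = 6P - 88 gives the equilibrium P* = 40, Q* = 152.
The floor of 58 is above the equilibrium price 40, so it binds.
At P = 58: Qd = 352 - 5·58 = 62 and Qs = 6·58 - 88 = 260.
Surplus = Qs - Qd = 198.
Government expenditure = surplus × support price = 198 × 58 = 11484.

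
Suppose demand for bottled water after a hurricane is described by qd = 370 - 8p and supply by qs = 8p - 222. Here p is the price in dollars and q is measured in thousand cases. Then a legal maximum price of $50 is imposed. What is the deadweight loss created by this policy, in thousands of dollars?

In a free market, 370 - 8p = 8p - 222 gives the equilibrium p* = 37, q* = 74.
Since 50 is above p* = 37, the ceiling does not bind and the free-market outcome prevails.
Since the control does not bind, no trades are prevented and deadweight loss is zero.

0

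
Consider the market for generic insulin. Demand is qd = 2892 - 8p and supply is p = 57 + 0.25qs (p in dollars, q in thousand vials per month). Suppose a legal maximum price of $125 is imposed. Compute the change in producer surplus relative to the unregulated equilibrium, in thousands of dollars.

Rearranging supply gives qs = 4p - 228. Without the control the market clears where 2892 - 8p = 4p - 228, i.e. p* = 260 and q* = 812.
Because the ceiling (125) lies below the market-clearing price, it is binding.
At p = 125: qd = 2892 - 8·125 = 1892 and qs = 4·125 - 228 = 272.
Producer surplus without the control is ½ · (260 - 57) · 812 = 82418.
With the ceiling, producers sell 272 units at 125, so PS = ½ · (125 - 57) · 272 = 9248.
Change in producer surplus = 9248 - 82418 = -73170.

-73170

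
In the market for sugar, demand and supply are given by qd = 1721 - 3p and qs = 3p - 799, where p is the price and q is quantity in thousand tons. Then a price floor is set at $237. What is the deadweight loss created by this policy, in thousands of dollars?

Without the control the market clears where 1721 - 3p = 3p - 799, i.e. p* = 420 and q* = 461.
Since 237 is below p* = 420, the floor does not bind and the free-market outcome prevails.
Since the control does not bind, no trades are prevented and deadweight loss is zero.

0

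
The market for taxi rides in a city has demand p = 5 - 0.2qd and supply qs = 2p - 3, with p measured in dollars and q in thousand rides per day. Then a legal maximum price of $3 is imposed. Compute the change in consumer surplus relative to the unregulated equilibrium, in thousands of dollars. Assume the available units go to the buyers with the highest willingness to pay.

Rearranging demand gives qd = 25 - 5p. Without the control the market clears where 25 - 5p = 2p - 3, i.e. p* = 4 and q* = 5.
The ceiling of 3 is below the equilibrium price 4, so it binds.
At p = 3: qd = 25 - 5·3 = 10 and qs = 2·3 - 3 = 3.
Consumer surplus without the control is ½ · (5 - 4) · 5 = 2.5.
With the ceiling, 3 units are sold at 3 (assume they go to the highest-value buyers). The demand price at q = 3 is 4.4, so CS = ½ · [(5 - 3) + (4.4 - 3)] · 3 = 5.1.
Change in consumer surplus = 5.1 - 2.5 = 2.6.

2.6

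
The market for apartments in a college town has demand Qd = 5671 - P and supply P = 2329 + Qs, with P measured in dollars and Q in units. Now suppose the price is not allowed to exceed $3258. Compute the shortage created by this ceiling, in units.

1484

Rearranging supply gives Qs = P - 2329. In a free market, 5671 - P = P - 2329 gives the equilibrium P* = 4000, Q* = 1671.
Because the ceiling (3258) lies below the market-clearing price, it is binding.
At P = 3258: Qd = 5671 - 3258 = 2413 and Qs = 3258 - 2329 = 929.
Shortage = Qd - Qs = 2413 - 929 = 1484.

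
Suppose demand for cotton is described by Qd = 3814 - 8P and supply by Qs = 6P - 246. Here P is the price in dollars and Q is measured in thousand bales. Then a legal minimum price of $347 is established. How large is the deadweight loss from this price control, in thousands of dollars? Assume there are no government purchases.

Setting quantity demanded equal to quantity supplied, 3814 - 8P = 6P - 246, gives P* = 290 and Q* = 1494.
Since 347 > 290, the floor is binding.
At P = 347: Qd = 3814 - 8·347 = 1038 and Qs = 6·347 - 246 = 1836.
Quantity traded falls to 1038. At Q = 1038 the demand price is (3814 - 1038)/8 = 347 and the supply price is (246 + 1038)/6 = 214.
Deadweight loss = ½ · (347 - 214) · (1494 - 1038) = ½ · 133 · 456 = 30324.

30324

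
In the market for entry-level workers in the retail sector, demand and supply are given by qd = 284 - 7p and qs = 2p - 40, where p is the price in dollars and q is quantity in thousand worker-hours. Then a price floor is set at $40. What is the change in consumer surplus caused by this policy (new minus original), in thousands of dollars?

Setting quantity demanded equal to quantity supplied, 284 - 7p = 2p - 40, gives p* = 36 and q* = 32.
Because the floor (40) lies above the market-clearing price, it is binding.
At p = 40: qd = 284 - 7·40 = 4 and qs = 2·40 - 40 = 40.
Consumer surplus without the control is ½ · (284/7 - 36) · 32 = 512/7.
With the floor, consumers buy 4 units at 40, so CS = ½ · (284/7 - 40) · 4 = 8/7.
Change in consumer surplus = 8/7 - 512/7 = -72.

-72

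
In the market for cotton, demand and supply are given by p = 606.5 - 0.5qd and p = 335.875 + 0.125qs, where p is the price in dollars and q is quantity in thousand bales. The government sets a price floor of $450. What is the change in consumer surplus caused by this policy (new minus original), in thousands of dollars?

-22380

Rearranging demand gives qd = 1213 - 2p; rearranging supply gives qs = 8p - 2687. Without the control the market clears where 1213 - 2p = 8p - 2687, i.e. p* = 390 and q* = 433.
Since 450 > 390, the floor is binding.
At p = 450: qd = 1213 - 2·450 = 313 and qs = 8·450 - 2687 = 913.
Consumer surplus without the control is ½ · (606.5 - 390) · 433 = 46872.25.
With the floor, consumers buy 313 units at 450, so CS = ½ · (606.5 - 450) · 313 = 24492.25.
Change in consumer surplus = 24492.25 - 46872.25 = -22380.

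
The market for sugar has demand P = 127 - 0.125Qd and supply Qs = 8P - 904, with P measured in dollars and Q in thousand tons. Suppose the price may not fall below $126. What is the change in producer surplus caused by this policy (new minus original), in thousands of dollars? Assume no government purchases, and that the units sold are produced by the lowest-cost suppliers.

Rearranging demand gives Qd = 1016 - 8P. In a free market, 1016 - 8P = 8P - 904 gives the equilibrium P* = 120, Q* = 56.
Since 126 > 120, the floor is binding.
At P = 126: Qd = 1016 - 8·126 = 8 and Qs = 8·126 - 904 = 104.
Producer surplus without the control is ½ · (120 - 113) · 56 = 196.
With the floor, 8 units are sold at 126. The supply price at Q = 8 is 114, so PS = ½ · [(126 - 113) + (126 - 114)] · 8 = 100.
Change in producer surplus = 100 - 196 = -96.

-96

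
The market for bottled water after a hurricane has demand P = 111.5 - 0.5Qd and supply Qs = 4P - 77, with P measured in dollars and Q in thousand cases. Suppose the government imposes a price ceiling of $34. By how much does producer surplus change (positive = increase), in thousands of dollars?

-1456

Rearranging demand gives Qd = 223 - 2P. In a free market, 223 - 2P = 4P - 77 gives the equilibrium P* = 50, Q* = 123.
The ceiling of 34 is below the equilibrium price 50, so it binds.
At P = 34: Qd = 223 - 2·34 = 155 and Qs = 4·34 - 77 = 59.
Producer surplus without the control is ½ · (50 - 19.25) · 123 = 1891.125.
With the ceiling, producers sell 59 units at 34, so PS = ½ · (34 - 19.25) · 59 = 435.125.
Change in producer surplus = 435.125 - 1891.125 = -1456.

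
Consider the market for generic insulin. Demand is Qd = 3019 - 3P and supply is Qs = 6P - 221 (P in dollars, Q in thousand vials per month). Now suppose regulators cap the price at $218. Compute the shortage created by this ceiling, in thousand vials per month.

1278

Equilibrium: 3019 - 3P = 6P - 221, so 3240 = 9P and P* = 360, Q* = 1939.
The ceiling of 218 is below the equilibrium price 360, so it binds.
At P = 218: Qd = 3019 - 3·218 = 2365 and Qs = 6·218 - 221 = 1087.
Shortage = Qd - Qs = 2365 - 1087 = 1278.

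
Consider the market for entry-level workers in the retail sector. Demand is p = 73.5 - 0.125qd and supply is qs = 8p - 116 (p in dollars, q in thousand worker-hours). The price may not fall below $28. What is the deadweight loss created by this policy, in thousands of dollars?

Rearranging demand gives qd = 588 - 8p. Equilibrium: 588 - 8p = 8p - 116, so 704 = 16p and p* = 44, q* = 236.
The floor of 28 is below the equilibrium price 44, so it is not binding; the market clears at p* = 44, q* = 236.
Since the control does not bind, no trades are prevented and deadweight loss is zero.

0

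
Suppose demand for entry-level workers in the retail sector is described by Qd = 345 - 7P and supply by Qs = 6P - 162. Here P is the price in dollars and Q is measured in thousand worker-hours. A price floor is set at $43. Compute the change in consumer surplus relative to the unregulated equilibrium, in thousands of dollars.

Without the control the market clears where 345 - 7P = 6P - 162, i.e. P* = 39 and Q* = 72.
The floor of 43 is above the equilibrium price 39, so it binds.
At P = 43: Qd = 345 - 7·43 = 44 and Qs = 6·43 - 162 = 96.
Consumer surplus without the control is ½ · (345/7 - 39) · 72 = 2592/7.
With the floor, consumers buy 44 units at 43, so CS = ½ · (345/7 - 43) · 44 = 968/7.
Change in consumer surplus = 968/7 - 2592/7 = -232.

-232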